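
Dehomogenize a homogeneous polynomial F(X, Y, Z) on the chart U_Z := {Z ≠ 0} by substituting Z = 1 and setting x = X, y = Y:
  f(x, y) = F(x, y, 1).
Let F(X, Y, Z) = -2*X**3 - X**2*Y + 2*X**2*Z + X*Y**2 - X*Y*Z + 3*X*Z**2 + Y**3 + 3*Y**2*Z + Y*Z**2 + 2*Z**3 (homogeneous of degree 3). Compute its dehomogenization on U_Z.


f(x, y) = -2*x**3 - x**2*y + 2*x**2 + x*y**2 - x*y + 3*x + y**3 + 3*y**2 + y + 2

On U_Z we set Z = 1. Each monomial c·X^i·Y^j·Z^k in F becomes c·x^i·y^j·1^k = c·x^i·y^j.
Substituting Z = 1: F(X, Y, 1) = -2*x**3 - x**2*y + 2*x**2 + x*y**2 - x*y + 3*x + y**3 + 3*y**2 + y + 2.
Note: deg(f) ≤ deg(F) = 3; strict inequality happens when F is divisible by Z (lost terms).


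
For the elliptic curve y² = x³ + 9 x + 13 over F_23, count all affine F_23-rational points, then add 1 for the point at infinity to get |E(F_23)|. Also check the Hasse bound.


Affine points = {(0, 6), (0, 17), (1, 0), (2, 4), (2, 19), (9, 8), (9, 15), (12, 3), (12, 20), (13, 2), (13, 21), (14, 10), (14, 13), (15, 2), (15, 21), (18, 2), (18, 21), (22, 7), (22, 16)}; affine count = 19; |E(F_23)| = 20.

Discriminant check: Δ ∝ 4a³ + 27b² = 4·9³ + 27·13² = 4·729 + 27·169 ≡ 4 (mod 23). Nonzero ⇒ E is nonsingular.
For each x ∈ F_23, compute rhs = x³ + 9·x + 13 mod 23, then count y ∈ F_23 with y² ≡ rhs.
  x = 0: rhs = 13, matching y values: 6, 17 (2 points).
  x = 1: rhs = 0, matching y values: 0 (1 points).
  x = 2: rhs = 16, matching y values: 4, 19 (2 points).
  x = 3: rhs = 21, matching y values: none (0 points).
  x = 4: rhs = 21, matching y values: none (0 points).
  x = 5: rhs = 22, matching y values: none (0 points).
  x = 6: rhs = 7, matching y values: none (0 points).
  x = 7: rhs = 5, matching y values: none (0 points).
  x = 8: rhs = 22, matching y values: none (0 points).
  x = 9: rhs = 18, matching y values: 8, 15 (2 points).
  x = 10: rhs = 22, matching y values: none (0 points).
  x = 11: rhs = 17, matching y values: none (0 points).
  x = 12: rhs = 9, matching y values: 3, 20 (2 points).
  x = 13: rhs = 4, matching y values: 2, 21 (2 points).
  x = 14: rhs = 8, matching y values: 10, 13 (2 points).
  x = 15: rhs = 4, matching y values: 2, 21 (2 points).
  x = 16: rhs = 21, matching y values: none (0 points).
  x = 17: rhs = 19, matching y values: none (0 points).
  x = 18: rhs = 4, matching y values: 2, 21 (2 points).
  x = 19: rhs = 5, matching y values: none (0 points).
  x = 20: rhs = 5, matching y values: none (0 points).
  x = 21: rhs = 10, matching y values: none (0 points).
  x = 22: rhs = 3, matching y values: 7, 16 (2 points).
Total affine count: 19.
Full point count |E(F_23)| = 19 + 1 = 20.
Hasse bound: |20 − (23+1)| = |-4| = 4 ≤ 2√23 ≈ 9.5917 ✓.


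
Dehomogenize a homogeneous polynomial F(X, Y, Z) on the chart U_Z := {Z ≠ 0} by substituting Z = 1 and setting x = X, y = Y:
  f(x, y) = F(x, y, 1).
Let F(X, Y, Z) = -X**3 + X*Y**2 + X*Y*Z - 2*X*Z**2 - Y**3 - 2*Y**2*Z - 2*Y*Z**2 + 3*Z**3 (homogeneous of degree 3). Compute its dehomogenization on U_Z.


f(x, y) = -x**3 + x*y**2 + x*y - 2*x - y**3 - 2*y**2 - 2*y + 3

On U_Z we set Z = 1. Each monomial c·X^i·Y^j·Z^k in F becomes c·x^i·y^j·1^k = c·x^i·y^j.
Substituting Z = 1: F(X, Y, 1) = -x**3 + x*y**2 + x*y - 2*x - y**3 - 2*y**2 - 2*y + 3.
Note: deg(f) ≤ deg(F) = 3; strict inequality happens when F is divisible by Z (lost terms).


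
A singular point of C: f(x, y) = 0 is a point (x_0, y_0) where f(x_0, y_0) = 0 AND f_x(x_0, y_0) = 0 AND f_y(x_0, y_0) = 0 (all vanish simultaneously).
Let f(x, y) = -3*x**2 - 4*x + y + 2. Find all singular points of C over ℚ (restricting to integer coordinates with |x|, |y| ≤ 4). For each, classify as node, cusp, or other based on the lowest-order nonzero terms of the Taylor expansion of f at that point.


No singular points in the scanned grid; C is smooth there.

Compute partial derivatives:
  f_x = -6*x - 4.
  f_y = 1.
f_y = 1 is a nonzero constant, so f_y never vanishes: no point (x, y) can satisfy f = f_x = f_y = 0. In particular no (x, y) ∈ {−4, ..., 4}² is singular; the curve is smooth.


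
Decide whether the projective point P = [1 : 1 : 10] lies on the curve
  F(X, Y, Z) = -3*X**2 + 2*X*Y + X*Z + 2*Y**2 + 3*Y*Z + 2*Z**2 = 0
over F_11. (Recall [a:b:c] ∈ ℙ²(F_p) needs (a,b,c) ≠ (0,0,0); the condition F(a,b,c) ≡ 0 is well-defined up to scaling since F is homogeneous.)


F(1,1,10) ≡ 10 (mod 11); P is NOT on the curve.

Evaluate F(1, 1, 10) term-by-term (mod 11).
  -3*X**2 ↦ -3·1·1·1 = -3
  2*X*Y ↦ 2·1·1·1 = 2
  X*Z ↦ 1·1·1·10 = 10
  2*Y**2 ↦ 2·1·1·1 = 2
  3*Y*Z ↦ 3·1·1·10 = 30
  2*Z**2 ↦ 2·1·1·100 = 200
Sum: F(1, 1, 10) = (-3) + (2) + (10) + (2) + (30) + (200) = 241.
Reducing mod 11: 241 ≡ 10 (mod 11).
Since F(a, b, c) ≡ 10 ≠ 0 (mod 11), P does NOT lie on the curve.


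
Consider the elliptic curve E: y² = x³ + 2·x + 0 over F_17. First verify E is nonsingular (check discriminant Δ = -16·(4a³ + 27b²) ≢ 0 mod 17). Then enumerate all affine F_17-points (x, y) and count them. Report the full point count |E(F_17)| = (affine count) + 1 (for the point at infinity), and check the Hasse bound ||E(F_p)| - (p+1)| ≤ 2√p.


Affine points = {(0, 0), (3, 4), (3, 13), (4, 2), (4, 15), (5, 4), (5, 13), (7, 0), (8, 1), (8, 16), (9, 4), (9, 13), (10, 0), (12, 1), (12, 16), (13, 8), (13, 9), (14, 1), (14, 16)}; affine count = 19; |E(F_17)| = 20.

Discriminant check: Δ ∝ 4a³ + 27b² = 4·2³ + 27·0² = 4·8 + 27·0 ≡ 15 (mod 17). Nonzero ⇒ E is nonsingular.
For each x ∈ F_17, compute rhs = x³ + 2·x + 0 mod 17, then count y ∈ F_17 with y² ≡ rhs.
  x = 0: rhs = 0, matching y values: 0 (1 points).
  x = 1: rhs = 3, matching y values: none (0 points).
  x = 2: rhs = 12, matching y values: none (0 points).
  x = 3: rhs = 16, matching y values: 4, 13 (2 points).
  x = 4: rhs = 4, matching y values: 2, 15 (2 points).
  x = 5: rhs = 16, matching y values: 4, 13 (2 points).
  x = 6: rhs = 7, matching y values: none (0 points).
  x = 7: rhs = 0, matching y values: 0 (1 points).
  x = 8: rhs = 1, matching y values: 1, 16 (2 points).
  x = 9: rhs = 16, matching y values: 4, 13 (2 points).
  x = 10: rhs = 0, matching y values: 0 (1 points).
  x = 11: rhs = 10, matching y values: none (0 points).
  x = 12: rhs = 1, matching y values: 1, 16 (2 points).
  x = 13: rhs = 13, matching y values: 8, 9 (2 points).
  x = 14: rhs = 1, matching y values: 1, 16 (2 points).
  x = 15: rhs = 5, matching y values: none (0 points).
  x = 16: rhs = 14, matching y values: none (0 points).
Total affine count: 19.
Full point count |E(F_17)| = 19 + 1 = 20.
Hasse bound: |20 − (17+1)| = |2| = 2 ≤ 2√17 ≈ 8.2462 ✓.


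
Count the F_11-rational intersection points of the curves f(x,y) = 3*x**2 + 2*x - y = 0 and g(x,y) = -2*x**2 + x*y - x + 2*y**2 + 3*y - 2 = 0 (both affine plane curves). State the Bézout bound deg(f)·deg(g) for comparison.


Common zeros: ∅; count = 0; Bézout bound = 4.

deg(f) = 2, deg(g) = 2, so Bézout bound = 4.
Scan x ∈ F_11. For each x, list the y ∈ F_11 with f(x, y) ≡ 0 and those with g(x, y) ≡ 0 (mod 11); the common zeros in that column are the intersection.
  x = 0: f ≡ 0 at y ∈ {0}; g ≡ 0 at y ∈ {6, 9}; common: ∅.
  x = 1: f ≡ 0 at y ∈ {5}; g ≡ 0 at y ∈ {2, 7}; common: ∅.
  x = 2: f ≡ 0 at y ∈ {5}; g ≡ 0 at y ∈ {7}; common: ∅.
  x = 3: f ≡ 0 at y ∈ {0}; g ≡ 0 at y ∈ {4}; common: ∅.
  x = 4: f ≡ 0 at y ∈ {1}; g ≡ 0 at y ∈ {4, 9}; common: ∅.
  x = 5: f ≡ 0 at y ∈ {8}; g ≡ 0 at y ∈ {2, 5}; common: ∅.
  x = 6: f ≡ 0 at y ∈ {10}; g ≡ 0 at y ∈ ∅; common: ∅.
  x = 7: f ≡ 0 at y ∈ {7}; g ≡ 0 at y ∈ ∅; common: ∅.
  x = 8: f ≡ 0 at y ∈ {10}; g ≡ 0 at y ∈ {5, 6}; common: ∅.
  x = 9: f ≡ 0 at y ∈ {8}; g ≡ 0 at y ∈ ∅; common: ∅.
  x = 10: f ≡ 0 at y ∈ {1}; g ≡ 0 at y ∈ ∅; common: ∅.
Collecting: common zeros = ∅, so the count is 0.
Comparison with the Bézout bound: 0 ≤ 4 = deg(f)·deg(g), as expected for curves with no common component (the affine F_11-count falls short of the bound because intersections may lie at infinity, over extension fields, or carry multiplicity).


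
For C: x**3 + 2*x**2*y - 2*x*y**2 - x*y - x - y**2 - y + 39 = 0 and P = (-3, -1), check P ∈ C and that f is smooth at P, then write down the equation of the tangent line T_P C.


Tangent line at P: 37*x + 10*y + 121 = 0.

Step 1: f(-3, -1) = 0, so P lies on C.
Step 2: partial derivatives
  f_x(x, y) = 3*x**2 + 4*x*y - 2*y**2 - y - 1, f_y(x, y) = 2*x**2 - 4*x*y - x - 2*y - 1.
  f_x(P) = 37, f_y(P) = 10 (gradient nonzero, so P is smooth).
Step 3: tangent line at P: 37·(x − -3) + 10·(y − -1) = 0.
Expanding: 37*x + 10*y + 121 = 0.


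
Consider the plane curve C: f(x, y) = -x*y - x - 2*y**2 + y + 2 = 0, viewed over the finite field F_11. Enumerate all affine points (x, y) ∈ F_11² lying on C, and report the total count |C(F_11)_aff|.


Affine F_11-points: {(2, 0), (2, 5), (4, 7), (4, 8), (5, 3), (5, 6), (6, 1), (6, 2), (8, 4), (8, 9)}; count = 10.

For each of the 121 pairs (x, y) ∈ F_11², evaluate f(x, y) mod 11. Record the zeros.
  x = 0: [0↦2, 1↦1, 2↦7, 3↦9, 4↦7, 5↦1, 6↦2, 7↦10, 8↦3, 9↦3, 10↦10]  zeros at y ∈ ∅
  x = 1: [0↦1, 1↦10, 2↦4, 3↦5, 4↦2, 5↦6, 6↦6, 7↦2, 8↦5, 9↦4, 10↦10]  zeros at y ∈ ∅
  x = 2: [0↦0, 1↦8, 2↦1, 3↦1, 4↦8, 5↦0, 6↦10, 7↦5, 8↦7, 9↦5, 10↦10]  zeros at y ∈ {0, 5}
  x = 3: [0↦10, 1↦6, 2↦9, 3↦8, 4↦3, 5↦5, 6↦3, 7↦8, 8↦9, 9↦6, 10↦10]  zeros at y ∈ ∅
  x = 4: [0↦9, 1↦4, 2↦6, 3↦4, 4↦9, 5↦10, 6↦7, 7↦0, 8↦0, 9↦7, 10↦10]  zeros at y ∈ {7, 8}
  x = 5: [0↦8, 1↦2, 2↦3, 3↦0, 4↦4, 5↦4, 6↦0, 7↦3, 8↦2, 9↦8, 10↦10]  zeros at y ∈ {3, 6}
  x = 6: [0↦7, 1↦0, 2↦0, 3↦7, 4↦10, 5↦9, 6↦4, 7↦6, 8↦4, 9↦9, 10↦10]  zeros at y ∈ {1, 2}
  x = 7: [0↦6, 1↦9, 2↦8, 3↦3, 4↦5, 5↦3, 6↦8, 7↦9, 8↦6, 9↦10, 10↦10]  zeros at y ∈ ∅
  x = 8: [0↦5, 1↦7, 2↦5, 3↦10, 4↦0, 5↦8, 6↦1, 7↦1, 8↦8, 9↦0, 10↦10]  zeros at y ∈ {4, 9}
  x = 9: [0↦4, 1↦5, 2↦2, 3↦6, 4↦6, 5↦2, 6↦5, 7↦4, 8↦10, 9↦1, 10↦10]  zeros at y ∈ ∅
  x = 10: [0↦3, 1↦3, 2↦10, 3↦2, 4↦1, 5↦7, 6↦9, 7↦7, 8↦1, 9↦2, 10↦10]  zeros at y ∈ ∅
Collecting zeros: affine points = {(2, 0), (2, 5), (4, 7), (4, 8), (5, 3), (5, 6), (6, 1), (6, 2), (8, 4), (8, 9)}.
Total count |C(F_11)_aff| = 10.


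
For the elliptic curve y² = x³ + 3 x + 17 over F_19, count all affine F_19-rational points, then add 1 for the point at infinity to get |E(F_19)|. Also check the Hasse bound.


Affine points = {(0, 6), (0, 13), (4, 6), (4, 13), (5, 9), (5, 10), (6, 2), (6, 17), (7, 1), (7, 18), (13, 7), (13, 12), (15, 6), (15, 13), (16, 0)}; affine count = 15; |E(F_19)| = 16.

Discriminant check: Δ ∝ 4a³ + 27b² = 4·3³ + 27·17² = 4·27 + 27·289 ≡ 7 (mod 19). Nonzero ⇒ E is nonsingular.
For each x ∈ F_19, compute rhs = x³ + 3·x + 17 mod 19, then count y ∈ F_19 with y² ≡ rhs.
  x = 0: rhs = 17, matching y values: 6, 13 (2 points).
  x = 1: rhs = 2, matching y values: none (0 points).
  x = 2: rhs = 12, matching y values: none (0 points).
  x = 3: rhs = 15, matching y values: none (0 points).
  x = 4: rhs = 17, matching y values: 6, 13 (2 points).
  x = 5: rhs = 5, matching y values: 9, 10 (2 points).
  x = 6: rhs = 4, matching y values: 2, 17 (2 points).
  x = 7: rhs = 1, matching y values: 1, 18 (2 points).
  x = 8: rhs = 2, matching y values: none (0 points).
  x = 9: rhs = 13, matching y values: none (0 points).
  x = 10: rhs = 2, matching y values: none (0 points).
  x = 11: rhs = 13, matching y values: none (0 points).
  x = 12: rhs = 14, matching y values: none (0 points).
  x = 13: rhs = 11, matching y values: 7, 12 (2 points).
  x = 14: rhs = 10, matching y values: none (0 points).
  x = 15: rhs = 17, matching y values: 6, 13 (2 points).
  x = 16: rhs = 0, matching y values: 0 (1 points).
  x = 17: rhs = 3, matching y values: none (0 points).
  x = 18: rhs = 13, matching y values: none (0 points).
Total affine count: 15.
Full point count |E(F_19)| = 15 + 1 = 16.
Hasse bound: |16 − (19+1)| = |-4| = 4 ≤ 2√19 ≈ 8.7178 ✓.


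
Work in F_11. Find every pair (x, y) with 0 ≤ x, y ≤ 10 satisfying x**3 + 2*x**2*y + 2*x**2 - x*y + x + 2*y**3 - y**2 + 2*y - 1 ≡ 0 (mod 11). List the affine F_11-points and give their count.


Affine F_11-points: {(0, 6), (3, 3), (3, 7), (4, 0), (4, 7), (4, 10), (6, 5), (8, 1), (9, 2), (10, 7)}; count = 10.

For each of the 121 pairs (x, y) ∈ F_11², evaluate f(x, y) mod 11. Record the zeros.
  x = 0: [0↦10, 1↦2, 2↦4, 3↦6, 4↦9, 5↦3, 6↦0, 7↦1, 8↦7, 9↦8, 10↦5]  zeros at y ∈ {6}
  x = 1: [0↦3, 1↦7, 2↦10, 3↦2, 4↦6, 5↦1, 6↦10, 7↦1, 8↦8, 9↦10, 10↦8]  zeros at y ∈ ∅
  x = 2: [0↦6, 1↦4, 2↦1, 3↦9, 4↦7, 5↦7, 6↦10, 7↦6, 8↦7, 9↦3, 10↦6]  zeros at y ∈ ∅
  x = 3: [0↦3, 1↦10, 2↦5, 3↦0, 4↦7, 5↦5, 6↦6, 7↦0, 8↦10, 9↦4, 10↦5]  zeros at y ∈ {3, 7}
  x = 4: [0↦0, 1↦9, 2↦6, 3↦3, 4↦1, 5↦1, 6↦4, 7↦0, 8↦1, 9↦8, 10↦0]  zeros at y ∈ {0, 7, 10}
  x = 5: [0↦3, 1↦7, 2↦10, 3↦2, 4↦6, 5↦1, 6↦10, 7↦1, 8↦8, 9↦10, 10↦8]  zeros at y ∈ ∅
  x = 6: [0↦7, 1↦10, 2↦1, 3↦3, 4↦6, 5↦0, 6↦8, 7↦9, 8↦4, 9↦5, 10↦2]  zeros at y ∈ {5}
  x = 7: [0↦7, 1↦2, 2↦7, 3↦1, 4↦7, 5↦4, 6↦4, 7↦8, 8↦6, 9↦10, 10↦10]  zeros at y ∈ ∅
  x = 8: [0↦9, 1↦0, 2↦1, 3↦2, 4↦4, 5↦8, 6↦4, 7↦4, 8↦9, 9↦9, 10↦5]  zeros at y ∈ {1}
  x = 9: [0↦8, 1↦10, 2↦0, 3↦1, 4↦3, 5↦7, 6↦3, 7↦3, 8↦8, 9↦8, 10↦4]  zeros at y ∈ {2}
  x = 10: [0↦10, 1↦5, 2↦10, 3↦4, 4↦10, 5↦7, 6↦7, 7↦0, 8↦9, 9↦2, 10↦2]  zeros at y ∈ {7}
Collecting zeros: affine points = {(0, 6), (3, 3), (3, 7), (4, 0), (4, 7), (4, 10), (6, 5), (8, 1), (9, 2), (10, 7)}.
Total count |C(F_11)_aff| = 10.


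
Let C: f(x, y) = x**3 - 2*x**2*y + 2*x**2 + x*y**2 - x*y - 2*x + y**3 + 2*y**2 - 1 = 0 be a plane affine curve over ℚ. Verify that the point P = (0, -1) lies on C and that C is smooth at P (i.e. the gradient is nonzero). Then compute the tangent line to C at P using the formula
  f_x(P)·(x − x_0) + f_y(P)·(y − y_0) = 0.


Tangent line at P: -y - 1 = 0.

Step 1: f(0, -1) = 0, so P lies on C.
Step 2: partial derivatives
  f_x(x, y) = 3*x**2 - 4*x*y + 4*x + y**2 - y - 2, f_y(x, y) = -2*x**2 + 2*x*y - x + 3*y**2 + 4*y.
  f_x(P) = 0, f_y(P) = -1 (gradient nonzero, so P is smooth).
Step 3: tangent line at P: 0·(x − 0) + -1·(y − -1) = 0.
Expanding: -y - 1 = 0.


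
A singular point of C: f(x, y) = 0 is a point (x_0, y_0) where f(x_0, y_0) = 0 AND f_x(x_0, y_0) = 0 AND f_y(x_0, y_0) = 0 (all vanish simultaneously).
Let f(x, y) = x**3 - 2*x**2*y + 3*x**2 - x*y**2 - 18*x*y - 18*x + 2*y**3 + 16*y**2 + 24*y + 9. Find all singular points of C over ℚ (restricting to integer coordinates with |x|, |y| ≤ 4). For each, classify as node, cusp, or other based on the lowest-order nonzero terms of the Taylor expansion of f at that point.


Singular points: {(-3, -3)}; classification: cusp.

Compute partial derivatives:
  f_x = 3*x**2 - 4*x*y + 6*x - y**2 - 18*y - 18.
  f_y = -2*x**2 - 2*x*y - 18*x + 6*y**2 + 32*y + 24.
Scan x_0 ∈ {−4, ..., 4}. For each x_0, f_y(x_0, y) is a polynomial in y; find its integer roots y ∈ {−4, ..., 4}, then test f_x and f at those candidates.
  x = -4: f_y(-4, y) = 6*y**2 + 40*y + 64; vanishes at y ∈ {-4}. (-4, -4): f_x = -2 ≠ 0.
  x = -3: f_y(-3, y) = 6*y**2 + 38*y + 60; vanishes at y ∈ {-3}. (-3, -3): f_x = 0, f = 0 — SINGULAR.
  x = -2: f_y(-2, y) = 6*y**2 + 36*y + 52; no integer root y with |y| ≤ 4.
  x = -1: f_y(-1, y) = 6*y**2 + 34*y + 40; vanishes at y ∈ {-4}. (-1, -4): f_x = 19 ≠ 0.
  x = 0: f_y(0, y) = 6*y**2 + 32*y + 24; no integer root y with |y| ≤ 4.
  x = 1: f_y(1, y) = 6*y**2 + 30*y + 4; no integer root y with |y| ≤ 4.
  x = 2: f_y(2, y) = 6*y**2 + 28*y - 20; no integer root y with |y| ≤ 4.
  x = 3: f_y(3, y) = 6*y**2 + 26*y - 48; no integer root y with |y| ≤ 4.
  x = 4: f_y(4, y) = 6*y**2 + 24*y - 80; no integer root y with |y| ≤ 4.
Only singular point on the grid: (-3, -3).
Classify: substitute x = -3 + u, y = -3 + v and expand: f = u**3 - 2*u**2*v - u*v**2 + 2*v**3 + v**2.
No constant or linear terms (consistent with a singular point). Quadratic part: v**2. Cubic part: u**3 - 2*u**2*v - u*v**2 + 2*v**3.
The quadratic part v**2 is a perfect square, so there is a single (double) tangent line v = 0, i.e. y = -3. Restricting the cubic part to that line (v = 0) leaves u**3 ≠ 0, so f is not divisible by v and the branch is v² ≈ -u**3 to lowest order — this is a cusp.
Classification: cusp.


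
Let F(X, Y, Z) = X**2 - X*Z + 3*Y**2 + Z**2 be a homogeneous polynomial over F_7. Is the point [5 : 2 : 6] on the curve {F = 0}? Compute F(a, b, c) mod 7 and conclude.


F(5,2,6) ≡ 1 (mod 7); P is NOT on the curve.

Evaluate F(5, 2, 6) term-by-term (mod 7).
  X**2 ↦ 1·25·1·1 = 25
  -X*Z ↦ -1·5·1·6 = -30
  3*Y**2 ↦ 3·1·4·1 = 12
  Z**2 ↦ 1·1·1·36 = 36
Sum: F(5, 2, 6) = (25) + (-30) + (12) + (36) = 43.
Reducing mod 7: 43 ≡ 1 (mod 7).
Since F(a, b, c) ≡ 1 ≠ 0 (mod 7), P does NOT lie on the curve.


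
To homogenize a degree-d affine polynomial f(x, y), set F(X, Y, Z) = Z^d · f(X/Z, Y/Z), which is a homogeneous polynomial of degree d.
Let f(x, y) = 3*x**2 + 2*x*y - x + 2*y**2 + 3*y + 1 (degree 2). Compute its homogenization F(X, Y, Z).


F(X, Y, Z) = 3*X**2 + 2*X*Y - X*Z + 2*Y**2 + 3*Y*Z + Z**2

deg(f) = 2.
Substitute x = X/Z, y = Y/Z into f, then multiply by Z^2.
  monomial 3·x^2·y^0 ↦ 3·X^2·Y^0·Z^0.
  monomial 2·x^1·y^1 ↦ 2·X^1·Y^1·Z^0.
  monomial -1·x^1·y^0 ↦ -1·X^1·Y^0·Z^1.
  monomial 2·x^0·y^2 ↦ 2·X^0·Y^2·Z^0.
  monomial 3·x^0·y^1 ↦ 3·X^0·Y^1·Z^1.
  monomial 1·x^0·y^0 ↦ 1·X^0·Y^0·Z^2.
Collecting: F(X, Y, Z) = 3*X**2 + 2*X*Y - X*Z + 2*Y**2 + 3*Y*Z + Z**2.


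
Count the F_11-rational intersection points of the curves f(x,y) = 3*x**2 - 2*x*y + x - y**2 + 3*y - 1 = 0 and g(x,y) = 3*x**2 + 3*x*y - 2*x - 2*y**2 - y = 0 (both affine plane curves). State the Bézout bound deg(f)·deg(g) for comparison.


Common zeros: {(0, 5), (2, 1), (3, 5), (6, 10)}; count = 4; Bézout bound = 4.

deg(f) = 2, deg(g) = 2, so Bézout bound = 4.
Scan x ∈ F_11. For each x, list the y ∈ F_11 with f(x, y) ≡ 0 and those with g(x, y) ≡ 0 (mod 11); the common zeros in that column are the intersection.
  x = 0: f ≡ 0 at y ∈ {5, 9}; g ≡ 0 at y ∈ {0, 5}; common: {5}.
  x = 1: f ≡ 0 at y ∈ ∅; g ≡ 0 at y ∈ {3, 9}; common: ∅.
  x = 2: f ≡ 0 at y ∈ {1, 9}; g ≡ 0 at y ∈ {1, 7}; common: {1}.
  x = 3: f ≡ 0 at y ∈ {3, 5}; g ≡ 0 at y ∈ {5, 10}; common: {5}.
  x = 4: f ≡ 0 at y ∈ {7, 10}; g ≡ 0 at y ∈ {3, 8}; common: ∅.
  x = 5: f ≡ 0 at y ∈ ∅; g ≡ 0 at y ∈ {1, 6}; common: ∅.
  x = 6: f ≡ 0 at y ∈ {3, 10}; g ≡ 0 at y ∈ {4, 10}; common: {10}.
  x = 7: f ≡ 0 at y ∈ ∅; g ≡ 0 at y ∈ {2, 8}; common: ∅.
  x = 8: f ≡ 0 at y ∈ ∅; g ≡ 0 at y ∈ {0, 6}; common: ∅.
  x = 9: f ≡ 0 at y ∈ ∅; g ≡ 0 at y ∈ {4, 9}; common: ∅.
  x = 10: f ≡ 0 at y ∈ ∅; g ≡ 0 at y ∈ {2, 7}; common: ∅.
Collecting: common zeros = {(0, 5), (2, 1), (3, 5), (6, 10)}, so the count is 4.
Comparison with the Bézout bound: 4 ≤ 4 = deg(f)·deg(g), as expected for curves with no common component (the bound is attained).


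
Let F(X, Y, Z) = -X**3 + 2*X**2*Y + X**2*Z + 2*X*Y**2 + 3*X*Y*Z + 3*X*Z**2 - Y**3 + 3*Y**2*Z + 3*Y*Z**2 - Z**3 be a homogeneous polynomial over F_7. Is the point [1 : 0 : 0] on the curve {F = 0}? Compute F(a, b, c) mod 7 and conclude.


F(1,0,0) ≡ 6 (mod 7); P is NOT on the curve.

Evaluate F(1, 0, 0) term-by-term (mod 7).
  -X**3 ↦ -1·1·1·1 = -1
  2*X**2*Y ↦ 2·1·0·1 = 0
  X**2*Z ↦ 1·1·1·0 = 0
  2*X*Y**2 ↦ 2·1·0·1 = 0
  3*X*Y*Z ↦ 3·1·0·0 = 0
  3*X*Z**2 ↦ 3·1·1·0 = 0
  -Y**3 ↦ -1·1·0·1 = 0
  3*Y**2*Z ↦ 3·1·0·0 = 0
  3*Y*Z**2 ↦ 3·1·0·0 = 0
  -Z**3 ↦ -1·1·1·0 = 0
Sum: F(1, 0, 0) = (-1) + (0) + (0) + (0) + (0) + (0) + (0) + (0) + (0) + (0) = -1.
Reducing mod 7: -1 ≡ 6 (mod 7).
Since F(a, b, c) ≡ 6 ≠ 0 (mod 7), P does NOT lie on the curve.


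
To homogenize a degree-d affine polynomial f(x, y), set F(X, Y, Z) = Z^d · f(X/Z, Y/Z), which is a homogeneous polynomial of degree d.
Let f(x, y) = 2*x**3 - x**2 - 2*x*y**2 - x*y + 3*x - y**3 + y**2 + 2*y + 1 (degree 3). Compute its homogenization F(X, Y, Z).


F(X, Y, Z) = 2*X**3 - X**2*Z - 2*X*Y**2 - X*Y*Z + 3*X*Z**2 - Y**3 + Y**2*Z + 2*Y*Z**2 + Z**3

deg(f) = 3.
Substitute x = X/Z, y = Y/Z into f, then multiply by Z^3.
  monomial 2·x^3·y^0 ↦ 2·X^3·Y^0·Z^0.
  monomial -1·x^2·y^0 ↦ -1·X^2·Y^0·Z^1.
  monomial -2·x^1·y^2 ↦ -2·X^1·Y^2·Z^0.
  monomial -1·x^1·y^1 ↦ -1·X^1·Y^1·Z^1.
  monomial 3·x^1·y^0 ↦ 3·X^1·Y^0·Z^2.
  monomial -1·x^0·y^3 ↦ -1·X^0·Y^3·Z^0.
  monomial 1·x^0·y^2 ↦ 1·X^0·Y^2·Z^1.
  monomial 2·x^0·y^1 ↦ 2·X^0·Y^1·Z^2.
  monomial 1·x^0·y^0 ↦ 1·X^0·Y^0·Z^3.
Collecting: F(X, Y, Z) = 2*X**3 - X**2*Z - 2*X*Y**2 - X*Y*Z + 3*X*Z**2 - Y**3 + Y**2*Z + 2*Y*Z**2 + Z**3.


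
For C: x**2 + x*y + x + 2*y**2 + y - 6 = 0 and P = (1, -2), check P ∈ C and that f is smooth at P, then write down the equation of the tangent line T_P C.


Tangent line at P: x - 6*y - 13 = 0.

Step 1: f(1, -2) = 0, so P lies on C.
Step 2: partial derivatives
  f_x(x, y) = 2*x + y + 1, f_y(x, y) = x + 4*y + 1.
  f_x(P) = 1, f_y(P) = -6 (gradient nonzero, so P is smooth).
Step 3: tangent line at P: 1·(x − 1) + -6·(y − -2) = 0.
Expanding: x - 6*y - 13 = 0.


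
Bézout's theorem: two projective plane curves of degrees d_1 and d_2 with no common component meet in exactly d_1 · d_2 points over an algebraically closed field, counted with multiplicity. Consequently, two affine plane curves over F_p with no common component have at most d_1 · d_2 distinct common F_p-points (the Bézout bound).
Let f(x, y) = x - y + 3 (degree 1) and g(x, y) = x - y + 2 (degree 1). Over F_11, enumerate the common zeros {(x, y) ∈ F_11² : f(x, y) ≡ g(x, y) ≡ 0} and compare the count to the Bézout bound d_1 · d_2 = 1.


Common zeros: ∅; count = 0; Bézout bound = 1.

deg(f) = 1, deg(g) = 1, so Bézout bound = 1.
Scan x ∈ F_11. For each x, list the y ∈ F_11 with f(x, y) ≡ 0 and those with g(x, y) ≡ 0 (mod 11); the common zeros in that column are the intersection.
  x = 0: f ≡ 0 at y ∈ {3}; g ≡ 0 at y ∈ {2}; common: ∅.
  x = 1: f ≡ 0 at y ∈ {4}; g ≡ 0 at y ∈ {3}; common: ∅.
  x = 2: f ≡ 0 at y ∈ {5}; g ≡ 0 at y ∈ {4}; common: ∅.
  x = 3: f ≡ 0 at y ∈ {6}; g ≡ 0 at y ∈ {5}; common: ∅.
  x = 4: f ≡ 0 at y ∈ {7}; g ≡ 0 at y ∈ {6}; common: ∅.
  x = 5: f ≡ 0 at y ∈ {8}; g ≡ 0 at y ∈ {7}; common: ∅.
  x = 6: f ≡ 0 at y ∈ {9}; g ≡ 0 at y ∈ {8}; common: ∅.
  x = 7: f ≡ 0 at y ∈ {10}; g ≡ 0 at y ∈ {9}; common: ∅.
  x = 8: f ≡ 0 at y ∈ {0}; g ≡ 0 at y ∈ {10}; common: ∅.
  x = 9: f ≡ 0 at y ∈ {1}; g ≡ 0 at y ∈ {0}; common: ∅.
  x = 10: f ≡ 0 at y ∈ {2}; g ≡ 0 at y ∈ {1}; common: ∅.
Collecting: common zeros = ∅, so the count is 0.
Comparison with the Bézout bound: 0 ≤ 1 = deg(f)·deg(g), as expected for curves with no common component (the affine F_11-count falls short of the bound because intersections may lie at infinity, over extension fields, or carry multiplicity).


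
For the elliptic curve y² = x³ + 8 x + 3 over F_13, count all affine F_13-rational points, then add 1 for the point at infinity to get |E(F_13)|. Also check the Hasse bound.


Affine points = {(0, 4), (0, 9), (1, 5), (1, 8), (2, 1), (2, 12), (5, 5), (5, 8), (7, 5), (7, 8), (10, 2), (10, 11)}; affine count = 12; |E(F_13)| = 13.

Discriminant check: Δ ∝ 4a³ + 27b² = 4·8³ + 27·3² = 4·512 + 27·9 ≡ 3 (mod 13). Nonzero ⇒ E is nonsingular.
For each x ∈ F_13, compute rhs = x³ + 8·x + 3 mod 13, then count y ∈ F_13 with y² ≡ rhs.
  x = 0: rhs = 3, matching y values: 4, 9 (2 points).
  x = 1: rhs = 12, matching y values: 5, 8 (2 points).
  x = 2: rhs = 1, matching y values: 1, 12 (2 points).
  x = 3: rhs = 2, matching y values: none (0 points).
  x = 4: rhs = 8, matching y values: none (0 points).
  x = 5: rhs = 12, matching y values: 5, 8 (2 points).
  x = 6: rhs = 7, matching y values: none (0 points).
  x = 7: rhs = 12, matching y values: 5, 8 (2 points).
  x = 8: rhs = 7, matching y values: none (0 points).
  x = 9: rhs = 11, matching y values: none (0 points).
  x = 10: rhs = 4, matching y values: 2, 11 (2 points).
  x = 11: rhs = 5, matching y values: none (0 points).
  x = 12: rhs = 7, matching y values: none (0 points).
Total affine count: 12.
Full point count |E(F_13)| = 12 + 1 = 13.
Hasse bound: |13 − (13+1)| = |-1| = 1 ≤ 2√13 ≈ 7.2111 ✓.


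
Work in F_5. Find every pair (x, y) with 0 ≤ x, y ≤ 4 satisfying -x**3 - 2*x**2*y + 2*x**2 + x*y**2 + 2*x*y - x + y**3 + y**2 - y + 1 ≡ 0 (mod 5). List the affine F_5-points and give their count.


Affine F_5-points: {(1, 2), (3, 4), (4, 0)}; count = 3.

For each of the 25 pairs (x, y) ∈ F_5², evaluate f(x, y) mod 5. Record the zeros.
  x = 0: [0↦1, 1↦2, 2↦1, 3↦4, 4↦2]  zeros at y ∈ ∅
  x = 1: [0↦1, 1↦3, 2↦0, 3↦3, 4↦3]  zeros at y ∈ {2}
  x = 2: [0↦4, 1↦3, 2↦4, 3↦3, 4↦1]  zeros at y ∈ ∅
  x = 3: [0↦4, 1↦1, 2↦2, 3↦3, 4↦0]  zeros at y ∈ {4}
  x = 4: [0↦0, 1↦1, 2↦3, 3↦2, 4↦4]  zeros at y ∈ {0}
Collecting zeros: affine points = {(1, 2), (3, 4), (4, 0)}.
Total count |C(F_5)_aff| = 3.


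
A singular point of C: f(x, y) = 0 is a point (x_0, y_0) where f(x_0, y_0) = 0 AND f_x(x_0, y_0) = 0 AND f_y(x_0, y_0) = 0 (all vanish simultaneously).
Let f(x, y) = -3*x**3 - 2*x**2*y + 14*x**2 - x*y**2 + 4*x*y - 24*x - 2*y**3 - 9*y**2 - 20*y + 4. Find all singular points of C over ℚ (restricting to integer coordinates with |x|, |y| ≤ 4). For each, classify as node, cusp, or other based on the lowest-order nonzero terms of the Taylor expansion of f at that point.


Singular points: {(2, -2)}; classification: cusp.

Compute partial derivatives:
  f_x = -9*x**2 - 4*x*y + 28*x - y**2 + 4*y - 24.
  f_y = -2*x**2 - 2*x*y + 4*x - 6*y**2 - 18*y - 20.
Scan x_0 ∈ {−4, ..., 4}. For each x_0, f_y(x_0, y) is a polynomial in y; find its integer roots y ∈ {−4, ..., 4}, then test f_x and f at those candidates.
  x = -4: f_y(-4, y) = -6*y**2 - 10*y - 68; no integer root y with |y| ≤ 4.
  x = -3: f_y(-3, y) = -6*y**2 - 12*y - 50; no integer root y with |y| ≤ 4.
  x = -2: f_y(-2, y) = -6*y**2 - 14*y - 36; no integer root y with |y| ≤ 4.
  x = -1: f_y(-1, y) = -6*y**2 - 16*y - 26; no integer root y with |y| ≤ 4.
  x = 0: f_y(0, y) = -6*y**2 - 18*y - 20; no integer root y with |y| ≤ 4.
  x = 1: f_y(1, y) = -6*y**2 - 20*y - 18; no integer root y with |y| ≤ 4.
  x = 2: f_y(2, y) = -6*y**2 - 22*y - 20; vanishes at y ∈ {-2}. (2, -2): f_x = 0, f = 0 — SINGULAR.
  x = 3: f_y(3, y) = -6*y**2 - 24*y - 26; no integer root y with |y| ≤ 4.
  x = 4: f_y(4, y) = -6*y**2 - 26*y - 36; no integer root y with |y| ≤ 4.
Only singular point on the grid: (2, -2).
Classify: substitute x = 2 + u, y = -2 + v and expand: f = -3*u**3 - 2*u**2*v - u*v**2 - 2*v**3 + v**2.
No constant or linear terms (consistent with a singular point). Quadratic part: v**2. Cubic part: -3*u**3 - 2*u**2*v - u*v**2 - 2*v**3.
The quadratic part v**2 is a perfect square, so there is a single (double) tangent line v = 0, i.e. y = -2. Restricting the cubic part to that line (v = 0) leaves -3*u**3 ≠ 0, so f is not divisible by v and the branch is v² ≈ 3*u**3 to lowest order — this is a cusp.
Classification: cusp.


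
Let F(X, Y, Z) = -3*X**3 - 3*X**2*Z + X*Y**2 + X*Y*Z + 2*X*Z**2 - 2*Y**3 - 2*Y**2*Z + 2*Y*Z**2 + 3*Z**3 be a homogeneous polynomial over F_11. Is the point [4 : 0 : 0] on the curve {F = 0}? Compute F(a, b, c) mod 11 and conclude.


F(4,0,0) ≡ 6 (mod 11); P is NOT on the curve.

Evaluate F(4, 0, 0) term-by-term (mod 11).
  -3*X**3 ↦ -3·64·1·1 = -192
  -3*X**2*Z ↦ -3·16·1·0 = 0
  X*Y**2 ↦ 1·4·0·1 = 0
  X*Y*Z ↦ 1·4·0·0 = 0
  2*X*Z**2 ↦ 2·4·1·0 = 0
  -2*Y**3 ↦ -2·1·0·1 = 0
  -2*Y**2*Z ↦ -2·1·0·0 = 0
  2*Y*Z**2 ↦ 2·1·0·0 = 0
  3*Z**3 ↦ 3·1·1·0 = 0
Sum: F(4, 0, 0) = (-192) + (0) + (0) + (0) + (0) + (0) + (0) + (0) + (0) = -192.
Reducing mod 11: -192 ≡ 6 (mod 11).
Since F(a, b, c) ≡ 6 ≠ 0 (mod 11), P does NOT lie on the curve.


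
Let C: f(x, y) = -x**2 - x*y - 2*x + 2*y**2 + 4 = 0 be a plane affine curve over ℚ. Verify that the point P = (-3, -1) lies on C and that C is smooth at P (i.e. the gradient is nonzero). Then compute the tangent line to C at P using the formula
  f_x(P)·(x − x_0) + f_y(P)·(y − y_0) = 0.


Tangent line at P: 5*x - y + 14 = 0.

Step 1: f(-3, -1) = 0, so P lies on C.
Step 2: partial derivatives
  f_x(x, y) = -2*x - y - 2, f_y(x, y) = -x + 4*y.
  f_x(P) = 5, f_y(P) = -1 (gradient nonzero, so P is smooth).
Step 3: tangent line at P: 5·(x − -3) + -1·(y − -1) = 0.
Expanding: 5*x - y + 14 = 0.


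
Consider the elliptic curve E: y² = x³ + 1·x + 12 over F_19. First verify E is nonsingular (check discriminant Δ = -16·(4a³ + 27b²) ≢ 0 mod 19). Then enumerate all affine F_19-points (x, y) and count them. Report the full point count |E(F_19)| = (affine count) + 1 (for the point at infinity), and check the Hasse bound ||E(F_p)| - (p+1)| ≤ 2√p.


Affine points = {(3, 2), (3, 17), (4, 2), (4, 17), (5, 3), (5, 16), (6, 5), (6, 14), (7, 1), (7, 18), (8, 0), (9, 3), (9, 16), (11, 9), (11, 10), (12, 2), (12, 17), (15, 1), (15, 18), (16, 1), (16, 18)}; affine count = 21; |E(F_19)| = 22.

Discriminant check: Δ ∝ 4a³ + 27b² = 4·1³ + 27·12² = 4·1 + 27·144 ≡ 16 (mod 19). Nonzero ⇒ E is nonsingular.
For each x ∈ F_19, compute rhs = x³ + 1·x + 12 mod 19, then count y ∈ F_19 with y² ≡ rhs.
  x = 0: rhs = 12, matching y values: none (0 points).
  x = 1: rhs = 14, matching y values: none (0 points).
  x = 2: rhs = 3, matching y values: none (0 points).
  x = 3: rhs = 4, matching y values: 2, 17 (2 points).
  x = 4: rhs = 4, matching y values: 2, 17 (2 points).
  x = 5: rhs = 9, matching y values: 3, 16 (2 points).
  x = 6: rhs = 6, matching y values: 5, 14 (2 points).
  x = 7: rhs = 1, matching y values: 1, 18 (2 points).
  x = 8: rhs = 0, matching y values: 0 (1 points).
  x = 9: rhs = 9, matching y values: 3, 16 (2 points).
  x = 10: rhs = 15, matching y values: none (0 points).
  x = 11: rhs = 5, matching y values: 9, 10 (2 points).
  x = 12: rhs = 4, matching y values: 2, 17 (2 points).
  x = 13: rhs = 18, matching y values: none (0 points).
  x = 14: rhs = 15, matching y values: none (0 points).
  x = 15: rhs = 1, matching y values: 1, 18 (2 points).
  x = 16: rhs = 1, matching y values: 1, 18 (2 points).
  x = 17: rhs = 2, matching y values: none (0 points).
  x = 18: rhs = 10, matching y values: none (0 points).
Total affine count: 21.
Full point count |E(F_19)| = 21 + 1 = 22.
Hasse bound: |22 − (19+1)| = |2| = 2 ≤ 2√19 ≈ 8.7178 ✓.


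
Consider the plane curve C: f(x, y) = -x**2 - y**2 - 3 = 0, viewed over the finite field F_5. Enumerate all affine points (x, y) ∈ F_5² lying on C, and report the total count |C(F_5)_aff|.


Affine F_5-points: {(1, 1), (1, 4), (4, 1), (4, 4)}; count = 4.

For each of the 25 pairs (x, y) ∈ F_5², evaluate f(x, y) mod 5. Record the zeros.
  x = 0: [0↦2, 1↦1, 2↦3, 3↦3, 4↦1]  zeros at y ∈ ∅
  x = 1: [0↦1, 1↦0, 2↦2, 3↦2, 4↦0]  zeros at y ∈ {1, 4}
  x = 2: [0↦3, 1↦2, 2↦4, 3↦4, 4↦2]  zeros at y ∈ ∅
  x = 3: [0↦3, 1↦2, 2↦4, 3↦4, 4↦2]  zeros at y ∈ ∅
  x = 4: [0↦1, 1↦0, 2↦2, 3↦2, 4↦0]  zeros at y ∈ {1, 4}
Collecting zeros: affine points = {(1, 1), (1, 4), (4, 1), (4, 4)}.
Total count |C(F_5)_aff| = 4.


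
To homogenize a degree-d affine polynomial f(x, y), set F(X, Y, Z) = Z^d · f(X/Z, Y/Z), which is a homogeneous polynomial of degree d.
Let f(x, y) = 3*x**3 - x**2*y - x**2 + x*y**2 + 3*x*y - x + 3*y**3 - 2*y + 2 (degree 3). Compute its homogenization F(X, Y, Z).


F(X, Y, Z) = 3*X**3 - X**2*Y - X**2*Z + X*Y**2 + 3*X*Y*Z - X*Z**2 + 3*Y**3 - 2*Y*Z**2 + 2*Z**3

deg(f) = 3.
Substitute x = X/Z, y = Y/Z into f, then multiply by Z^3.
  monomial 3·x^3·y^0 ↦ 3·X^3·Y^0·Z^0.
  monomial -1·x^2·y^1 ↦ -1·X^2·Y^1·Z^0.
  monomial -1·x^2·y^0 ↦ -1·X^2·Y^0·Z^1.
  monomial 1·x^1·y^2 ↦ 1·X^1·Y^2·Z^0.
  monomial 3·x^1·y^1 ↦ 3·X^1·Y^1·Z^1.
  monomial -1·x^1·y^0 ↦ -1·X^1·Y^0·Z^2.
  monomial 3·x^0·y^3 ↦ 3·X^0·Y^3·Z^0.
  monomial -2·x^0·y^1 ↦ -2·X^0·Y^1·Z^2.
  monomial 2·x^0·y^0 ↦ 2·X^0·Y^0·Z^3.
Collecting: F(X, Y, Z) = 3*X**3 - X**2*Y - X**2*Z + X*Y**2 + 3*X*Y*Z - X*Z**2 + 3*Y**3 - 2*Y*Z**2 + 2*Z**3.


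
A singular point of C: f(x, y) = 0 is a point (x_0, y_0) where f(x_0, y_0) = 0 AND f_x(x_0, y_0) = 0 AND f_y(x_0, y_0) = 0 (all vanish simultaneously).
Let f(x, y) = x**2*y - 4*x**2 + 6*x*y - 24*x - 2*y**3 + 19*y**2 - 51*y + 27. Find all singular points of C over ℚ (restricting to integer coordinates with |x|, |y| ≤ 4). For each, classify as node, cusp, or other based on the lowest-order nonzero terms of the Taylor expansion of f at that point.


Singular points: {(-3, 3)}; classification: node.

Compute partial derivatives:
  f_x = 2*x*y - 8*x + 6*y - 24.
  f_y = x**2 + 6*x - 6*y**2 + 38*y - 51.
Scan x_0 ∈ {−4, ..., 4}. For each x_0, f_y(x_0, y) is a polynomial in y; find its integer roots y ∈ {−4, ..., 4}, then test f_x and f at those candidates.
  x = -4: f_y(-4, y) = -6*y**2 + 38*y - 59; no integer root y with |y| ≤ 4.
  x = -3: f_y(-3, y) = -6*y**2 + 38*y - 60; vanishes at y ∈ {3}. (-3, 3): f_x = 0, f = 0 — SINGULAR.
  x = -2: f_y(-2, y) = -6*y**2 + 38*y - 59; no integer root y with |y| ≤ 4.
  x = -1: f_y(-1, y) = -6*y**2 + 38*y - 56; vanishes at y ∈ {4}. (-1, 4): f_x = 0 but f = -1 ≠ 0.
  x = 0: f_y(0, y) = -6*y**2 + 38*y - 51; no integer root y with |y| ≤ 4.
  x = 1: f_y(1, y) = -6*y**2 + 38*y - 44; no integer root y with |y| ≤ 4.
  x = 2: f_y(2, y) = -6*y**2 + 38*y - 35; no integer root y with |y| ≤ 4.
  x = 3: f_y(3, y) = -6*y**2 + 38*y - 24; no integer root y with |y| ≤ 4.
  x = 4: f_y(4, y) = -6*y**2 + 38*y - 11; no integer root y with |y| ≤ 4.
Only singular point on the grid: (-3, 3).
Classify: substitute x = -3 + u, y = 3 + v and expand: f = u**2*v - u**2 - 2*v**3 + v**2.
No constant or linear terms (consistent with a singular point). Quadratic part: -u**2 + v**2. Cubic part: u**2*v - 2*v**3.
The quadratic part v**2 - u**2 = (v − u)(v + u) splits into two distinct linear factors, so there are two distinct tangent lines y − 3 = ±(x − -3) — this is a node (ordinary double point).
Classification: node.


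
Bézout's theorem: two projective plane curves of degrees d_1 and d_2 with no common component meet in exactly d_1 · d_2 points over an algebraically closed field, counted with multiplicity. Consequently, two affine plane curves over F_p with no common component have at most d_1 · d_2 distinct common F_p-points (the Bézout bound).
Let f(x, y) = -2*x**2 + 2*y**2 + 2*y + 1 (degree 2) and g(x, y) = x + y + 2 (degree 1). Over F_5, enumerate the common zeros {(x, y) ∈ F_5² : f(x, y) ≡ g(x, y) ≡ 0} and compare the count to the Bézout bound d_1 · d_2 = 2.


Common zeros: {(0, 3)}; count = 1; Bézout bound = 2.

deg(f) = 2, deg(g) = 1, so Bézout bound = 2.
Scan x ∈ F_5. For each x, list the y ∈ F_5 with f(x, y) ≡ 0 and those with g(x, y) ≡ 0 (mod 5); the common zeros in that column are the intersection.
  x = 0: f ≡ 0 at y ∈ {1, 3}; g ≡ 0 at y ∈ {3}; common: {3}.
  x = 1: f ≡ 0 at y ∈ ∅; g ≡ 0 at y ∈ {2}; common: ∅.
  x = 2: f ≡ 0 at y ∈ {2}; g ≡ 0 at y ∈ {1}; common: ∅.
  x = 3: f ≡ 0 at y ∈ {2}; g ≡ 0 at y ∈ {0}; common: ∅.
  x = 4: f ≡ 0 at y ∈ ∅; g ≡ 0 at y ∈ {4}; common: ∅.
Collecting: common zeros = {(0, 3)}, so the count is 1.
Comparison with the Bézout bound: 1 ≤ 2 = deg(f)·deg(g), as expected for curves with no common component (the affine F_5-count falls short of the bound because intersections may lie at infinity, over extension fields, or carry multiplicity).


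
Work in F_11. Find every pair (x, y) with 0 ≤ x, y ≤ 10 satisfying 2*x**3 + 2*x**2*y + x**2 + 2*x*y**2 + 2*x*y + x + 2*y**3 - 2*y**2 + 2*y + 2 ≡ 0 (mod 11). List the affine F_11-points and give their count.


Affine F_11-points: {(0, 3), (0, 6), (1, 5), (1, 8), (1, 9), (3, 10), (5, 3), (6, 2), (7, 7), (8, 3), (9, 4), (10, 0), (10, 1)}; count = 13.

For each of the 121 pairs (x, y) ∈ F_11², evaluate f(x, y) mod 11. Record the zeros.
  x = 0: [0↦2, 1↦4, 2↦3, 3↦0, 4↦7, 5↦3, 6↦0, 7↦10, 8↦1, 9↦7, 10↦7]  zeros at y ∈ {3, 6}
  x = 1: [0↦6, 1↦3, 2↦1, 3↦1, 4↦4, 5↦0, 6↦1, 7↦8, 8↦0, 9↦0, 10↦9]  zeros at y ∈ {5, 8, 9}
  x = 2: [0↦2, 1↦9, 2↦10, 3↦6, 4↦9, 5↦9, 6↦7, 7↦4, 8↦1, 9↦10, 10↦10]  zeros at y ∈ ∅
  x = 3: [0↦2, 1↦1, 2↦9, 3↦5, 4↦1, 5↦9, 6↦8, 7↦10, 8↦5, 9↦5, 10↦0]  zeros at y ∈ {10}
  x = 4: [0↦7, 1↦2, 2↦10, 3↦10, 4↦3, 5↦1, 6↦5, 7↦5, 8↦2, 9↦8, 10↦2]  zeros at y ∈ ∅
  x = 5: [0↦7, 1↦2, 2↦3, 3↦0, 4↦5, 5↦8, 6↦10, 7↦1, 8↦4, 9↦9, 10↦6]  zeros at y ∈ {3}
  x = 6: [0↦3, 1↦2, 2↦0, 3↦9, 4↦8, 5↦9, 6↦2, 7↦10, 8↦1, 9↦9, 10↦2]  zeros at y ∈ {2}
  x = 7: [0↦7, 1↦3, 2↦2, 3↦5, 4↦2, 5↦5, 6↦4, 7↦0, 8↦5, 9↦9, 10↦2]  zeros at y ∈ {7}
  x = 8: [0↦9, 1↦6, 2↦10, 3↦0, 4↦10, 5↦8, 6↦6, 7↦5, 8↦6, 9↦10, 10↦7]  zeros at y ∈ {3}
  x = 9: [0↦10, 1↦1, 2↦3, 3↦6, 4↦0, 5↦8, 6↦9, 7↦4, 8↦5, 9↦2, 10↦7]  zeros at y ∈ {4}
  x = 10: [0↦0, 1↦0, 2↦4, 3↦2, 4↦6, 5↦6, 6↦3, 7↦9, 8↦3, 9↦8, 10↦3]  zeros at y ∈ {0, 1}
Collecting zeros: affine points = {(0, 3), (0, 6), (1, 5), (1, 8), (1, 9), (3, 10), (5, 3), (6, 2), (7, 7), (8, 3), (9, 4), (10, 0), (10, 1)}.
Total count |C(F_11)_aff| = 13.


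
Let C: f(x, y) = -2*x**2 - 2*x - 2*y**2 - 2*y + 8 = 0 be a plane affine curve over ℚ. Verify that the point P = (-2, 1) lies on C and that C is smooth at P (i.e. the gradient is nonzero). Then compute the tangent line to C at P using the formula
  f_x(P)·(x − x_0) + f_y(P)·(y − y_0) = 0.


Tangent line at P: 6*x - 6*y + 18 = 0.

Step 1: f(-2, 1) = 0, so P lies on C.
Step 2: partial derivatives
  f_x(x, y) = -4*x - 2, f_y(x, y) = -4*y - 2.
  f_x(P) = 6, f_y(P) = -6 (gradient nonzero, so P is smooth).
Step 3: tangent line at P: 6·(x − -2) + -6·(y − 1) = 0.
Expanding: 6*x - 6*y + 18 = 0.


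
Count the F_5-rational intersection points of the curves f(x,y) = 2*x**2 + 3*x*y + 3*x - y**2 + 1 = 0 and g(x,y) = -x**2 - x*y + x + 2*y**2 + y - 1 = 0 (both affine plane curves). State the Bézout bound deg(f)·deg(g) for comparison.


Common zeros: {(0, 4)}; count = 1; Bézout bound = 4.

deg(f) = 2, deg(g) = 2, so Bézout bound = 4.
Scan x ∈ F_5. For each x, list the y ∈ F_5 with f(x, y) ≡ 0 and those with g(x, y) ≡ 0 (mod 5); the common zeros in that column are the intersection.
  x = 0: f ≡ 0 at y ∈ {1, 4}; g ≡ 0 at y ∈ {3, 4}; common: {4}.
  x = 1: f ≡ 0 at y ∈ ∅; g ≡ 0 at y ∈ ∅; common: ∅.
  x = 2: f ≡ 0 at y ∈ {0, 1}; g ≡ 0 at y ∈ {4}; common: ∅.
  x = 3: f ≡ 0 at y ∈ ∅; g ≡ 0 at y ∈ {3}; common: ∅.
  x = 4: f ≡ 0 at y ∈ {0, 2}; g ≡ 0 at y ∈ ∅; common: ∅.
Collecting: common zeros = {(0, 4)}, so the count is 1.
Comparison with the Bézout bound: 1 ≤ 4 = deg(f)·deg(g), as expected for curves with no common component (the affine F_5-count falls short of the bound because intersections may lie at infinity, over extension fields, or carry multiplicity).


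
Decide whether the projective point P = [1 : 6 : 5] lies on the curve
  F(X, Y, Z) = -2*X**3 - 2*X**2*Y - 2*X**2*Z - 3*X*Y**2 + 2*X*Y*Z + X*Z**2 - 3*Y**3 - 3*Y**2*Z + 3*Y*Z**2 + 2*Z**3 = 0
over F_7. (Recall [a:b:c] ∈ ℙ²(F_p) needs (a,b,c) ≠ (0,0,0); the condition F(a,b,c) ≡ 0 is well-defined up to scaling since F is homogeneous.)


F(1,6,5) ≡ 4 (mod 7); P is NOT on the curve.

Evaluate F(1, 6, 5) term-by-term (mod 7).
  -2*X**3 ↦ -2·1·1·1 = -2
  -2*X**2*Y ↦ -2·1·6·1 = -12
  -2*X**2*Z ↦ -2·1·1·5 = -10
  -3*X*Y**2 ↦ -3·1·36·1 = -108
  2*X*Y*Z ↦ 2·1·6·5 = 60
  X*Z**2 ↦ 1·1·1·25 = 25
  -3*Y**3 ↦ -3·1·216·1 = -648
  -3*Y**2*Z ↦ -3·1·36·5 = -540
  3*Y*Z**2 ↦ 3·1·6·25 = 450
  2*Z**3 ↦ 2·1·1·125 = 250
Sum: F(1, 6, 5) = (-2) + (-12) + (-10) + (-108) + (60) + (25) + (-648) + (-540) + (450) + (250) = -535.
Reducing mod 7: -535 ≡ 4 (mod 7).
Since F(a, b, c) ≡ 4 ≠ 0 (mod 7), P does NOT lie on the curve.
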